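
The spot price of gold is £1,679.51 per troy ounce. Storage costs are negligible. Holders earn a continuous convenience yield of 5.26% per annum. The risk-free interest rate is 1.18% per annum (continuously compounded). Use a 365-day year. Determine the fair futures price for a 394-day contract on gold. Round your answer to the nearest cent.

Net carry = r + u − y = 0.0118 + 0.0000 − 0.0526 = -0.0408
F = S·e^((r+u−y)T) = 1679.51 · e^(-0.0408 × 394/365) = 1679.51 · e^-0.04404164
= 1679.51 × 0.95691411 = £1,607.15 per troy ounce

£1,607.15 per troy ounce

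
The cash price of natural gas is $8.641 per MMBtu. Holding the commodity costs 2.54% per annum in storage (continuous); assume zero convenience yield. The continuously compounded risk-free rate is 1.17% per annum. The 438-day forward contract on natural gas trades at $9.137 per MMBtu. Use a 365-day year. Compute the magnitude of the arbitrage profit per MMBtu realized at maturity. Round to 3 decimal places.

$0.103 per MMBtu

Fair forward: F* = S·e^(carry·T), with carry = (r + u) = 0.0117 + 0.0254 = 0.0371
F* = 8.641 · e^(0.0371 × 438/365) = 8.641 · e^0.044520 = 8.641 × 1.045526 = $9.0344
Market $9.137 > fair $9.0344: forward overpriced → cash-and-carry (buy spot, short the forward).
At maturity, profit = |F_mkt − F*| = |9.137 − 9.0344| = $0.103 per MMBtu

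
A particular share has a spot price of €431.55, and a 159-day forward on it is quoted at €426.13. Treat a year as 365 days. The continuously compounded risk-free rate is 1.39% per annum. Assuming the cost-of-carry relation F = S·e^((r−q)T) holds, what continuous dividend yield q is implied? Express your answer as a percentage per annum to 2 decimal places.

From F = S·e^((r−q)T): (r − q) = ln(F/S)/T
ln(426.13/431.55) = ln(0.987441) = -0.012639
(r − q) = -0.012639 / (159/365) = -0.029014
q = r − ln(F/S)/T = 0.0139 + 0.029014 = 0.042914
q = 4.29%

4.29%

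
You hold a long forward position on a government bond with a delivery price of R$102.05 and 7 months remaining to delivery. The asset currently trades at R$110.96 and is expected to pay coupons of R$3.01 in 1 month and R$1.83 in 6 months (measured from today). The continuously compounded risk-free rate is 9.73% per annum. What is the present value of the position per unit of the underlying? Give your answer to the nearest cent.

PV(remaining coupons) I = 3.01·e^(−0.0973·1/12) + 1.83·e^(−0.0973·6/12) = 4.7288
Current forward F = (S − I)·e^(rT) = (110.96 − 4.7288)·e^(0.0973·7/12) = 106.2312 × 1.058400 = 112.4351
Value (long) = (F − K)·e^(−rT) = (112.4351 − 102.05) × 0.944822 = 9.8121
Value = R$9.81

R$9.81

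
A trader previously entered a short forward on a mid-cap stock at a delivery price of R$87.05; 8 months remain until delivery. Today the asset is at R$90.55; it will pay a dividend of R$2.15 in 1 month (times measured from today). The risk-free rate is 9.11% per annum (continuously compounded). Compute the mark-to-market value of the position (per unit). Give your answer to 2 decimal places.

-R$6.50

PV(remaining dividends) I = 2.15·e^(−0.0911·1/12) = 2.1337
Current forward F = (S − I)·e^(rT) = (90.55 − 2.1337)·e^(0.0911·8/12) = 88.4163 × 1.062616 = 93.9526
Value (long) = (F − K)·e^(−rT) = (93.9526 − 87.05) × 0.941074 = 6.4959
Short position value = −(long value) = -R$6.50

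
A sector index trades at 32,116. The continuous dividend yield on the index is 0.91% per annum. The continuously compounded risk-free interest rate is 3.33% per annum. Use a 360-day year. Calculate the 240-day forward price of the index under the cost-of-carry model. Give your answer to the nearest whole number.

F = S·e^((r − q)T) = 32116 · e^((0.0333 − 0.0091) × 240/360)
= 32116 · e^0.016133 = 32116 × 1.016264
F = 32,638

32,638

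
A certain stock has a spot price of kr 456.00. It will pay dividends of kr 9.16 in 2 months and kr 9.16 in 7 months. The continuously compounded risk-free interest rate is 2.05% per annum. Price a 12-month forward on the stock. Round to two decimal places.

kr 446.89

PV(dividends) I = 9.16·e^(−0.0205·2/12) + 9.16·e^(−0.0205·7/12)
I = 9.1288 + 9.0511 = 18.1799
F = (S − I)·e^(rT) = (456.00 − 18.1799) · e^(0.0205·12/12)
= 437.8201 · e^0.020500 = 437.8201 × 1.020712 = kr 446.89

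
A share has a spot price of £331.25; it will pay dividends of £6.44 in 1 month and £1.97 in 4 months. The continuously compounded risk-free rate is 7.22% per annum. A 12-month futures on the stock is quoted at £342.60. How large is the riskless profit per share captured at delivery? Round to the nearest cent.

£4.50 per share

PV(dividends) I = 6.44·e^(−0.0722·1/12) + 1.97·e^(−0.0722·4/12) = 8.3245
Fair futures F* = (S − I)·e^(rT) = (331.25 − 8.3245)·e^0.072200 = 322.9255 × 1.074870 = 347.1029
Market £342.60 < fair 347.1029: forward underpriced → reverse cash-and-carry (short the stock, invest proceeds at r, pay the dividends, go long the forward).
Profit at T = |F_mkt − F*| = |342.60 − 347.1029| = £4.50 per share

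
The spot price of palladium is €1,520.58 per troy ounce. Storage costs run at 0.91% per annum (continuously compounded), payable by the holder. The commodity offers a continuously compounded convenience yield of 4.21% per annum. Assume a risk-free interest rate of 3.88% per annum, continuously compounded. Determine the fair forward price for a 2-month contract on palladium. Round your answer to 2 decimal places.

€1,522.05 per troy ounce

Net carry = r + u − y = 0.0388 + 0.0091 − 0.0421 = 0.0058
F = S·e^((r+u−y)T) = 1520.58 · e^(0.0058 × 2/12) = 1520.58 · e^0.00096667
= 1520.58 × 1.00096714 = €1,522.05 per troy ounce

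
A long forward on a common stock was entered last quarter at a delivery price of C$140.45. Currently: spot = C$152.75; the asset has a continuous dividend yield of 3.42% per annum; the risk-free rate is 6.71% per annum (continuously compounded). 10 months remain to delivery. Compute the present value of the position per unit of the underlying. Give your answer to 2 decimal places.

Current fair forward for the remaining 10 months: F = S·e^((r − q)·T), (r − q) = 0.0671 − 0.0342 = 0.0329
F = 152.75 · e^(0.0329 × 10/12) = 152.75 × 1.027796 = 156.9958
Value of long forward = (F − K)·e^(−rT) = (156.9958 − 140.45) · e^(−0.0671·10/12)
= 16.5458 × 0.945618 = 15.65

C$15.65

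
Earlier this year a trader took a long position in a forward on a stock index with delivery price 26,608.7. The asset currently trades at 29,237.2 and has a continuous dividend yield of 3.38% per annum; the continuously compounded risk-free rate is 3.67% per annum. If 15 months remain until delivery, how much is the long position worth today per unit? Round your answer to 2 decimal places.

Current fair forward for the remaining 15 months: F = S·e^((r − q)·T), (r − q) = 0.0367 − 0.0338 = 0.0029
F = 29237.2 · e^(0.0029 × 15/12) = 29237.2 × 1.00363158 = 29343.3772
Value of long forward = (F − K)·e^(−rT) = (29343.3772 − 26608.7) · e^(−0.0367·15/12)
= 2734.6772 × 0.95516135 = 2612.06

2612.06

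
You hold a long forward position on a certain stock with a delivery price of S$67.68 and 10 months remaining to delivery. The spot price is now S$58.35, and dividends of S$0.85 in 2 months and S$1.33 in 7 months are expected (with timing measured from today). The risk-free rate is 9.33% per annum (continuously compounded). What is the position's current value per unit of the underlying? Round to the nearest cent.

PV(remaining dividends) I = 0.85·e^(−0.0933·2/12) + 1.33·e^(−0.0933·7/12) = 2.0964
Current forward F = (S − I)·e^(rT) = (58.35 − 2.0964)·e^(0.0933·10/12) = 56.2536 × 1.080852 = 60.8018
Value (long) = (F − K)·e^(−rT) = (60.8018 − 67.68) × 0.925196 = -6.3637
Value = -S$6.36

-S$6.36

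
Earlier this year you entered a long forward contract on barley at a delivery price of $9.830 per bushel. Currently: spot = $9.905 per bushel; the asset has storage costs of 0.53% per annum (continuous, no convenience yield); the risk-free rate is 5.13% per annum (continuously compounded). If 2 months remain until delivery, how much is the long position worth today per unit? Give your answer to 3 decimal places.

Current fair forward for the remaining 2 months: F = S·e^((r + u)·T), (r + u) = 0.0513 + 0.0053 = 0.0566
F = 9.905 · e^(0.0566 × 2/12) = 9.905 × 1.009478 = 9.9989
Value of long forward = (F − K)·e^(−rT) = (9.9989 − 9.830) · e^(−0.0513·2/12)
= 0.1689 × 0.991486 = 0.167

$0.167 per bushel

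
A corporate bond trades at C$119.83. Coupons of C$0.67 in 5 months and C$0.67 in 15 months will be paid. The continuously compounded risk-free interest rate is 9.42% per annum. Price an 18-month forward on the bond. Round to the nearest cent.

C$136.59

PV(coupons) I = 0.67·e^(−0.0942·5/12) + 0.67·e^(−0.0942·15/12)
I = 0.6442 + 0.5956 = 1.2398
F = (S − I)·e^(rT) = (119.83 − 1.2398) · e^(0.0942·18/12)
= 118.5902 · e^0.141300 = 118.5902 × 1.151770 = C$136.59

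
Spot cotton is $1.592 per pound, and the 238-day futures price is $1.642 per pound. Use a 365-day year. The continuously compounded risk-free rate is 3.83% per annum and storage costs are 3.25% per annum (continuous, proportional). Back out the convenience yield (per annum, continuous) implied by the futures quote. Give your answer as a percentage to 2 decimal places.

2.34%

F = S·e^((r+u−y)T) ⇒ (r+u−y) = ln(F/S)/T
ln(1.642/1.592) = 0.030924; /T ⇒ 0.047425
y = r + u − ln(F/S)/T = 0.0383 + 0.0325 − 0.047425 = 0.023375
y = 2.34%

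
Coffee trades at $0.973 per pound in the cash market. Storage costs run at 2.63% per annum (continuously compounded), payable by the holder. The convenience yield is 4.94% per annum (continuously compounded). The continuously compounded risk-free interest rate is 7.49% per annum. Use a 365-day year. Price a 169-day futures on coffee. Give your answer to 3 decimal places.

Net carry = r + u − y = 0.0749 + 0.0263 − 0.0494 = 0.0518
F = S·e^((r+u−y)T) = 0.973 · e^(0.0518 × 169/365) = 0.973 · e^0.023984
= 0.973 × 1.024274 = $0.997 per pound

$0.997 per pound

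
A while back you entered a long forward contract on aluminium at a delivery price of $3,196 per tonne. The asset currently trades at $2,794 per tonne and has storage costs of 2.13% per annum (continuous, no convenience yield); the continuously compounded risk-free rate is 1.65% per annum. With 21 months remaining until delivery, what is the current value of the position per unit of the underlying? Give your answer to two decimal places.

Current fair forward for the remaining 21 months: F = S·e^((r + u)·T), (r + u) = 0.0165 + 0.0213 = 0.0378
F = 2794 · e^(0.0378 × 21/12) = 2794 × 1.06838696 = 2985.0732
Value of long forward = (F − K)·e^(−rT) = (2985.0732 − 3196) · e^(−0.0165·21/12)
= -210.9268 × 0.97153790 = -204.92

-$204.92 per tonne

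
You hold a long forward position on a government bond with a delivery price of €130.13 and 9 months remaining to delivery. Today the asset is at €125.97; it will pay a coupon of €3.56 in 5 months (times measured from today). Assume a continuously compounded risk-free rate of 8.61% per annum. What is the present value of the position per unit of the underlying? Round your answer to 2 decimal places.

PV(remaining coupons) I = 3.56·e^(−0.0861·5/12) = 3.4345
Current forward F = (S − I)·e^(rT) = (125.97 − 3.4345)·e^(0.0861·9/12) = 122.5355 × 1.066706 = 130.7094
Value (long) = (F − K)·e^(−rT) = (130.7094 − 130.13) × 0.937466 = 0.5432
Value = €0.54

€0.54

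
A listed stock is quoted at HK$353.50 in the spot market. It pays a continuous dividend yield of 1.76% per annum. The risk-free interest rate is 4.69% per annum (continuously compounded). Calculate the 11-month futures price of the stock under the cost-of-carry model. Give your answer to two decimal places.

F = S·e^((r − q)T) = 353.50 · e^((0.0469 − 0.0176) × 11/12)
= 353.50 · e^0.026858 = 353.50 × 1.027222
F = HK$363.12

HK$363.12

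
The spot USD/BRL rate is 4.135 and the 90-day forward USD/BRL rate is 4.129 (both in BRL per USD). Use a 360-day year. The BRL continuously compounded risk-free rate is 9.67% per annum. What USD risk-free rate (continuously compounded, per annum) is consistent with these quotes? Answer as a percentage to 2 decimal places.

10.25%

F = S·e^((r_BRL − r_USD)T) ⇒ r_USD = r_BRL − ln(F/S)/T
ln(4.129/4.135) = -0.001452; /(90/360) = -0.005808
r_USD = 0.0967 + 0.005808 = 0.102508
r_USD = 10.25%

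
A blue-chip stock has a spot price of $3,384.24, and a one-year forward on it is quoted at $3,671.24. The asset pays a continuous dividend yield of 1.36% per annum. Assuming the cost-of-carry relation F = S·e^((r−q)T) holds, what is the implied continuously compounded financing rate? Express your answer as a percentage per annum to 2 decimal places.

From F = S·e^((r−q)T): (r − q) = ln(F/S)/T
ln(3671.24/3384.24) = ln(1.084805) = 0.081400
(r − q) = 0.081400 / (12/12) = 0.081400
r = ln(F/S)/T + q = 0.081400 + 0.0136 = 0.095000
r = 9.50%

9.50%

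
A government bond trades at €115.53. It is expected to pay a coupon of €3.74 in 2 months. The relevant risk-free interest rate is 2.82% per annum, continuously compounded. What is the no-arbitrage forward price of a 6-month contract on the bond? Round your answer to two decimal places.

PV(coupons) I = 3.74·e^(−0.0282·2/12)
I = 3.7225
F = (S − I)·e^(rT) = (115.53 − 3.7225) · e^(0.0282·6/12)
= 111.8075 · e^0.014100 = 111.8075 × 1.014200 = €113.40

€113.40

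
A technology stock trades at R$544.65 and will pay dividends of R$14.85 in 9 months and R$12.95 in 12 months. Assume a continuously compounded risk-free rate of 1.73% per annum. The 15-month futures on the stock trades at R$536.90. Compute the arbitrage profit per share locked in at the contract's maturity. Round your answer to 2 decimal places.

R$8.33 per share

PV(dividends) I = 14.85·e^(−0.0173·9/12) + 12.95·e^(−0.0173·12/12) = 27.3865
Fair futures F* = (S − I)·e^(rT) = (544.65 − 27.3865)·e^0.021625 = 517.2635 × 1.021861 = 528.5714
Market R$536.90 > fair 528.5714: forward overpriced → cash-and-carry (borrow at r, buy the stock and collect the dividends, short the forward).
Profit at T = |F_mkt − F*| = |536.90 − 528.5714| = R$8.33 per share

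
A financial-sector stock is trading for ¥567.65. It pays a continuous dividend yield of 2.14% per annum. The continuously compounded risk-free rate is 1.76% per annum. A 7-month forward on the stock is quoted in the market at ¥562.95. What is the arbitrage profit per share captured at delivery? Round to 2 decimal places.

Fair forward: F* = S·e^(carry·T), with carry = (r − q) = 0.0176 − 0.0214 = -0.0038
F* = 567.65 · e^(-0.0038 × 7/12) = 567.65 · e^-0.002217 = 567.65 × 0.997785 = ¥566.3927
Market ¥562.95 < fair ¥566.3927: forward underpriced → reverse cash-and-carry (short spot, go long the forward).
At maturity, profit = |F_mkt − F*| = |562.95 − 566.3927| = ¥3.44 per share

¥3.44 per share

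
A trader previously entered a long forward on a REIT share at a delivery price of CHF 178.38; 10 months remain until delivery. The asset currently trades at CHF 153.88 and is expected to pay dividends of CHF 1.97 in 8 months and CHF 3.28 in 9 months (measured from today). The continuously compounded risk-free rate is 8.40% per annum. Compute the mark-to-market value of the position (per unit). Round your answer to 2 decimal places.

-CHF 17.38

PV(remaining dividends) I = 1.97·e^(−0.0840·8/12) + 3.28·e^(−0.0840·9/12) = 4.9424
Current forward F = (S − I)·e^(rT) = (153.88 − 4.9424)·e^(0.0840·10/12) = 148.9376 × 1.072508 = 159.7368
Value (long) = (F − K)·e^(−rT) = (159.7368 − 178.38) × 0.932394 = -17.3828
Value = -CHF 17.38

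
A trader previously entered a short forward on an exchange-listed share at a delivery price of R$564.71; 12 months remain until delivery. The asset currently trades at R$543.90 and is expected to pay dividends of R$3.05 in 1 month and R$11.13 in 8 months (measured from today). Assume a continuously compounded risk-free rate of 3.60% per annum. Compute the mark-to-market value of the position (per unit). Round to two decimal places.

PV(remaining dividends) I = 3.05·e^(−0.0360·1/12) + 11.13·e^(−0.0360·8/12) = 13.9069
Current forward F = (S − I)·e^(rT) = (543.90 − 13.9069)·e^(0.0360·12/12) = 529.9931 × 1.036656 = 549.4205
Value (long) = (F − K)·e^(−rT) = (549.4205 − 564.71) × 0.964640 = -14.7489
Short position value = −(long value) = R$14.75

R$14.75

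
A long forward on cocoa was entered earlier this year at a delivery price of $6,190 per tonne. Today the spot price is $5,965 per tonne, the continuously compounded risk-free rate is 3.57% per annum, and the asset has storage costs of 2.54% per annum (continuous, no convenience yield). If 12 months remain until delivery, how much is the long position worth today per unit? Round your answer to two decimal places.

Current fair forward for the remaining 12 months: F = S·e^((r + u)·T), (r + u) = 0.0357 + 0.0254 = 0.0611
F = 5965 · e^(0.0611 × 12/12) = 5965 × 1.06300521 = 6340.8261
Value of long forward = (F − K)·e^(−rT) = (6340.8261 − 6190) · e^(−0.0357·12/12)
= 150.8261 × 0.96492973 = 145.54

$145.54 per tonne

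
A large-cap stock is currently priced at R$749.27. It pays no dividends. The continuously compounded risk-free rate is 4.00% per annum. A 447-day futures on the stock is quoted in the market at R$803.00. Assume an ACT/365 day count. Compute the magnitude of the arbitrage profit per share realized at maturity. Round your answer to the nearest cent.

Fair futures: F* = S·e^(carry·T), with carry = r = 0.0400
F* = 749.27 · e^(0.0400 × 447/365) = 749.27 · e^0.048986 = 749.27 × 1.050206 = R$786.8878
Market R$803.00 > fair R$786.8878: forward overpriced → cash-and-carry (buy spot, short the forward).
At maturity, profit = |F_mkt − F*| = |803.00 − 786.8878| = R$16.11 per share

R$16.11 per share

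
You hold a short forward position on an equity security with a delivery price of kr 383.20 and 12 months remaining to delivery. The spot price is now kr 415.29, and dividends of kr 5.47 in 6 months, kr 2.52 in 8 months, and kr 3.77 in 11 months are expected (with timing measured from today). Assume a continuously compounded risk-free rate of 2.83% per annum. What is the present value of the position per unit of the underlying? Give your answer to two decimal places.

-kr 31.24

PV(remaining dividends) I = 5.47·e^(−0.0283·6/12) + 2.52·e^(−0.0283·8/12) + 3.77·e^(−0.0283·11/12) = 11.5395
Current forward F = (S − I)·e^(rT) = (415.29 − 11.5395)·e^(0.0283·12/12) = 403.7505 × 1.028704 = 415.3398
Value (long) = (F − K)·e^(−rT) = (415.3398 − 383.20) × 0.972097 = 31.2430
Short position value = −(long value) = -kr 31.24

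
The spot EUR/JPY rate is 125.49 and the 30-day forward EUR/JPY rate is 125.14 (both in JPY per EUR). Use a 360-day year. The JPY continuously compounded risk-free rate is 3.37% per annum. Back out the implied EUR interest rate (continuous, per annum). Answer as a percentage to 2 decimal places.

F = S·e^((r_JPY − r_EUR)T) ⇒ r_EUR = r_JPY − ln(F/S)/T
ln(125.14/125.49) = -0.002793; /(30/360) = -0.033516
r_EUR = 0.0337 + 0.033516 = 0.067216
r_EUR = 6.72%

6.72%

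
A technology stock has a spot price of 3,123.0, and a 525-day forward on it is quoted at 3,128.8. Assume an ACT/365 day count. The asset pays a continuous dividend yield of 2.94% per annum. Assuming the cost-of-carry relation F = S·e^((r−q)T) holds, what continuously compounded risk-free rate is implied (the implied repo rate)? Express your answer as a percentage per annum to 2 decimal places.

From F = S·e^((r−q)T): (r − q) = ln(F/S)/T
ln(3128.8/3123.0) = ln(1.001857) = 0.001855
(r − q) = 0.001855 / (525/365) = 0.001290
r = ln(F/S)/T + q = 0.001290 + 0.0294 = 0.030690
r = 3.07%

3.07%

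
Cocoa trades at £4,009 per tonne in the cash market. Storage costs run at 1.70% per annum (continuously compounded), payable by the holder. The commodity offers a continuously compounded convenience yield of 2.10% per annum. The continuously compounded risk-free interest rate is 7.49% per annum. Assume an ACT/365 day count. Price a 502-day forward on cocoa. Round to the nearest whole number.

£4,420 per tonne

Net carry = r + u − y = 0.0749 + 0.0170 − 0.0210 = 0.0709
F = S·e^((r+u−y)T) = 4009 · e^(0.0709 × 502/365) = 4009 · e^0.097512
= 4009 × 1.102425 = £4,420 per tonne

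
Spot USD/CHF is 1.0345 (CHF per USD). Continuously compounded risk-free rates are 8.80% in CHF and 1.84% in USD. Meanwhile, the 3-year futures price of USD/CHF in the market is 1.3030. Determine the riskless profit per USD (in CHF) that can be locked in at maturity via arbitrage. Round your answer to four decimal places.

0.0283 per USD (in CHF)

Fair futures: F* = S·e^(carry·T), with carry = (r_CHF − r_USD) = 0.0880 − 0.0184 = 0.0696
F* = 1.0345 · e^(0.0696 × 3) = 1.0345 · e^0.208800 = 1.0345 × 1.232199 = 1.2747
Market 1.3030 > fair 1.2747: forward overpriced → cash-and-carry (buy spot, short the forward).
At maturity, profit = |F_mkt − F*| = |1.3030 − 1.2747| = 0.0283 per USD (in CHF)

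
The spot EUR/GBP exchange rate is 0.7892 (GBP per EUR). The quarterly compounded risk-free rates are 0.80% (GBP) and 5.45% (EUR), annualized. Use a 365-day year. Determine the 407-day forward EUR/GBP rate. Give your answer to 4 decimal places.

0.7496

By covered interest parity, F = S · (1+r_GBP/4)^(4T) / (1+r_EUR/4)^(4T)
= 0.7892 × 1.008951 / 1.062220 = 0.7892 × 0.949851
F = 0.7496 GBP per EUR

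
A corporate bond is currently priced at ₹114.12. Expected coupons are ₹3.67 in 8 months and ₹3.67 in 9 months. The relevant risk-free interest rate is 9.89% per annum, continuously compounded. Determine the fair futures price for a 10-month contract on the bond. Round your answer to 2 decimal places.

₹116.49

PV(coupons) I = 3.67·e^(−0.0989·8/12) + 3.67·e^(−0.0989·9/12)
I = 3.4358 + 3.4076 = 6.8434
F = (S − I)·e^(rT) = (114.12 − 6.8434) · e^(0.0989·10/12)
= 107.2766 · e^0.082417 = 107.2766 × 1.085909 = ₹116.49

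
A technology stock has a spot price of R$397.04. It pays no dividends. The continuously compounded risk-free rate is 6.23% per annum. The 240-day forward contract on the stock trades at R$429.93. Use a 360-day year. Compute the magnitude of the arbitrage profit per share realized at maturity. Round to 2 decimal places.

R$16.05 per share

Fair forward: F* = S·e^(carry·T), with carry = r = 0.0623
F* = 397.04 · e^(0.0623 × 240/360) = 397.04 · e^0.041533 = 397.04 × 1.042408 = R$413.8777
Market R$429.93 > fair R$413.8777: forward overpriced → cash-and-carry (buy spot, short the forward).
At maturity, profit = |F_mkt − F*| = |429.93 − 413.8777| = R$16.05 per share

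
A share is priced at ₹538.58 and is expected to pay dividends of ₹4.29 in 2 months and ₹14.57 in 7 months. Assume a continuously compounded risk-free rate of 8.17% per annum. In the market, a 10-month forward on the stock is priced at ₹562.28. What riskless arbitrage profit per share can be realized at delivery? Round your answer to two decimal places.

PV(dividends) I = 4.29·e^(−0.0817·2/12) + 14.57·e^(−0.0817·7/12) = 18.1239
Fair forward F* = (S − I)·e^(rT) = (538.58 − 18.1239)·e^0.068083 = 520.4561 × 1.070454 = 557.1243
Market ₹562.28 > fair 557.1243: forward overpriced → cash-and-carry (borrow at r, buy the stock and collect the dividends, short the forward).
Profit at T = |F_mkt − F*| = |562.28 − 557.1243| = ₹5.16 per share

₹5.16 per share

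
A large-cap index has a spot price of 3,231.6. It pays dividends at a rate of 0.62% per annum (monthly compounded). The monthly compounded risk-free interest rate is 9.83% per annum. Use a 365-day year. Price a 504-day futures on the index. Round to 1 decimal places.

F = S · (1+r/12)^(12T) / (1+q/12)^(12T)
= 3231.6 × 1.144745 / 1.008596 = 3231.6 × 1.134989
F = 3,667.8

3,667.8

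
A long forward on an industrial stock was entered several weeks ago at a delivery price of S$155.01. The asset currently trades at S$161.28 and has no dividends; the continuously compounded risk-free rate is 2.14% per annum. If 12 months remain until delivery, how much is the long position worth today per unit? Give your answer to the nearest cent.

S$9.55

Current fair forward for the remaining 12 months: F = S·e^(r·T), r = 0.0214
F = 161.28 · e^(0.0214 × 12/12) = 161.28 × 1.021631 = 164.7686
Value of long forward = (F − K)·e^(−rT) = (164.7686 − 155.01) · e^(−0.0214·12/12)
= 9.7586 × 0.978827 = 9.55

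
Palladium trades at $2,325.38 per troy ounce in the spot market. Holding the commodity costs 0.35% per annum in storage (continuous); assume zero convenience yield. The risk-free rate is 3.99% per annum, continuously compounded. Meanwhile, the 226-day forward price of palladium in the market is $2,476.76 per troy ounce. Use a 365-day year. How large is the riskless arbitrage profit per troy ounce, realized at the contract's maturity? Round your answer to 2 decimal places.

Fair forward: F* = S·e^(carry·T), with carry = (r + u) = 0.0399 + 0.0035 = 0.0434
F* = 2325.38 · e^(0.0434 × 226/365) = 2325.38 · e^0.02687233 = 2325.38 × 1.02723665 = $2388.7156
Market $2476.76 > fair $2388.7156: forward overpriced → cash-and-carry (buy spot, short the forward).
At maturity, profit = |F_mkt − F*| = |2476.76 − 2388.7156| = $88.04 per troy ounce

$88.04 per troy ounce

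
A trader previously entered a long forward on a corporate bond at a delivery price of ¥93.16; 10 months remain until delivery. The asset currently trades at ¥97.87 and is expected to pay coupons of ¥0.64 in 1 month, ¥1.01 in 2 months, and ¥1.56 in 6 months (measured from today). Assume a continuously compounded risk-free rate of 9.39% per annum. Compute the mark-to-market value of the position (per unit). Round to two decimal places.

¥8.60

PV(remaining coupons) I = 0.64·e^(−0.0939·1/12) + 1.01·e^(−0.0939·2/12) + 1.56·e^(−0.0939·6/12) = 3.1178
Current forward F = (S − I)·e^(rT) = (97.87 − 3.1178)·e^(0.0939·10/12) = 94.7522 × 1.081393 = 102.4644
Value (long) = (F − K)·e^(−rT) = (102.4644 − 93.16) × 0.924733 = 8.6041
Value = ¥8.60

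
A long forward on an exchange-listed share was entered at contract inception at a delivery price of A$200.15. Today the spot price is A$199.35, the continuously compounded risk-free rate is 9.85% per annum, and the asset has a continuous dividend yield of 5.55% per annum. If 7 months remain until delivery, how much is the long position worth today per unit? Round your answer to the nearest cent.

Current fair forward for the remaining 7 months: F = S·e^((r − q)·T), (r − q) = 0.0985 − 0.0555 = 0.0430
F = 199.35 · e^(0.0430 × 7/12) = 199.35 × 1.025401 = 204.4137
Value of long forward = (F − K)·e^(−rT) = (204.4137 − 200.15) · e^(−0.0985·7/12)
= 4.2637 × 0.944161 = 4.03

A$4.03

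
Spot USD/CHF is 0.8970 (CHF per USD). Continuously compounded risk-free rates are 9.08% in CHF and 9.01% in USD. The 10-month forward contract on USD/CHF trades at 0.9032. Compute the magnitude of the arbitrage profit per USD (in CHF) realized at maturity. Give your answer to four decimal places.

0.0057 per USD (in CHF)

Fair forward: F* = S·e^(carry·T), with carry = (r_CHF − r_USD) = 0.0908 − 0.0901 = 0.0007
F* = 0.8970 · e^(0.0007 × 10/12) = 0.8970 · e^0.000583 = 0.8970 × 1.000583 = 0.8975
Market 0.9032 > fair 0.8975: forward overpriced → cash-and-carry (buy spot, short the forward).
At maturity, profit = |F_mkt − F*| = |0.9032 − 0.8975| = 0.0057 per USD (in CHF)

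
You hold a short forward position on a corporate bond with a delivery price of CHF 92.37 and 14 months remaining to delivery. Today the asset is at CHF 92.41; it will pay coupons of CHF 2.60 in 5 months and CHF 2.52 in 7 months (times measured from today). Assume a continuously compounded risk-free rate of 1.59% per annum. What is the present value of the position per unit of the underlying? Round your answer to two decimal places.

CHF 3.34

PV(remaining coupons) I = 2.60·e^(−0.0159·5/12) + 2.52·e^(−0.0159·7/12) = 5.0796
Current forward F = (S − I)·e^(rT) = (92.41 − 5.0796)·e^(0.0159·14/12) = 87.3304 × 1.018723 = 88.9655
Value (long) = (F − K)·e^(−rT) = (88.9655 − 92.37) × 0.981621 = -3.3419
Short position value = −(long value) = CHF 3.34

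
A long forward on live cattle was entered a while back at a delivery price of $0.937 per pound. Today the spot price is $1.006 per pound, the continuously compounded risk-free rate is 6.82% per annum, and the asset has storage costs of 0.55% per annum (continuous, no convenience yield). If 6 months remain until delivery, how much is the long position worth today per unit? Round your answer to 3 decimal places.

$0.103 per pound

Current fair forward for the remaining 6 months: F = S·e^((r + u)·T), (r + u) = 0.0682 + 0.0055 = 0.0737
F = 1.006 · e^(0.0737 × 6/12) = 1.006 × 1.037537 = 1.0438
Value of long forward = (F − K)·e^(−rT) = (1.0438 − 0.937) · e^(−0.0682·6/12)
= 0.1068 × 0.966475 = 0.103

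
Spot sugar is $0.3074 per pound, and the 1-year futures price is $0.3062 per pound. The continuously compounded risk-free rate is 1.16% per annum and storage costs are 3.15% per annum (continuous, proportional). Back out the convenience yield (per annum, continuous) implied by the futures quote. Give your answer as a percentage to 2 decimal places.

4.70%

F = S·e^((r+u−y)T) ⇒ (r+u−y) = ln(F/S)/T
ln(0.3062/0.3074) = -0.003911; /T ⇒ -0.003911
y = r + u − ln(F/S)/T = 0.0116 + 0.0315 + 0.003911 = 0.047011
y = 4.70%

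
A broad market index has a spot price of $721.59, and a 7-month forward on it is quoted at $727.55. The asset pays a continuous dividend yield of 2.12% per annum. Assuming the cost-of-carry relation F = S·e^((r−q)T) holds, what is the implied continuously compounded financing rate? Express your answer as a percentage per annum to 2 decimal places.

From F = S·e^((r−q)T): (r − q) = ln(F/S)/T
ln(727.55/721.59) = ln(1.008260) = 0.008226
(r − q) = 0.008226 / (7/12) = 0.014102
r = ln(F/S)/T + q = 0.014102 + 0.0212 = 0.035302
r = 3.53%

3.53%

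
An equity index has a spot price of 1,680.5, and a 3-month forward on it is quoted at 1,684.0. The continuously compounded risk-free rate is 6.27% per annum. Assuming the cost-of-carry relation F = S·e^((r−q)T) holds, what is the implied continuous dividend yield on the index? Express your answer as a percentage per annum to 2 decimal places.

From F = S·e^((r−q)T): (r − q) = ln(F/S)/T
ln(1684.0/1680.5) = ln(1.002083) = 0.002081
(r − q) = 0.002081 / (3/12) = 0.008324
q = r − ln(F/S)/T = 0.0627 − 0.008324 = 0.054376
q = 5.44%

5.44%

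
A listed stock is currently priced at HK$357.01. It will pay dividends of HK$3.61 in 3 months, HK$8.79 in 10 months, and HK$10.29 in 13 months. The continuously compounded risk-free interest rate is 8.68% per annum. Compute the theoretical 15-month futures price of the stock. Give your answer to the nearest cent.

PV(dividends) I = 3.61·e^(−0.0868·3/12) + 8.79·e^(−0.0868·10/12) + 10.29·e^(−0.0868·13/12)
I = 3.5325 + 8.1766 + 9.3665 = 21.0756
F = (S − I)·e^(rT) = (357.01 − 21.0756) · e^(0.0868·15/12)
= 335.9344 · e^0.108500 = 335.9344 × 1.114605 = HK$374.43

HK$374.43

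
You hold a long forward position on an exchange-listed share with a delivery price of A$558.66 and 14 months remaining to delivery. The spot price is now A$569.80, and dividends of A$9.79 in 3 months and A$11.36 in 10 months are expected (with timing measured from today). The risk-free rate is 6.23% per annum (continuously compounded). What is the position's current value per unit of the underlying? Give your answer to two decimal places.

PV(remaining dividends) I = 9.79·e^(−0.0623·3/12) + 11.36·e^(−0.0623·10/12) = 20.4240
Current forward F = (S − I)·e^(rT) = (569.80 − 20.4240)·e^(0.0623·14/12) = 549.3760 × 1.075390 = 590.7935
Value (long) = (F − K)·e^(−rT) = (590.7935 − 558.66) × 0.929895 = 29.8808
Value = A$29.88

A$29.88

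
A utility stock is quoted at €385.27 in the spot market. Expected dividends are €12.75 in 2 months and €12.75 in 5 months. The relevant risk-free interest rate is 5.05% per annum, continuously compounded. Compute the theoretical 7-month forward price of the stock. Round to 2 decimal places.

€370.91

PV(dividends) I = 12.75·e^(−0.0505·2/12) + 12.75·e^(−0.0505·5/12)
I = 12.6431 + 12.4845 = 25.1276
F = (S − I)·e^(rT) = (385.27 − 25.1276) · e^(0.0505·7/12)
= 360.1424 · e^0.029458 = 360.1424 × 1.029896 = €370.91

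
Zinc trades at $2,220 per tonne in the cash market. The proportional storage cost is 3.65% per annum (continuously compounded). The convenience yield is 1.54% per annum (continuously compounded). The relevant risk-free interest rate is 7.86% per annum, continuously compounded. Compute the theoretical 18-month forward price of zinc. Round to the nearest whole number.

$2,578 per tonne

Net carry = r + u − y = 0.0786 + 0.0365 − 0.0154 = 0.0997
F = S·e^((r+u−y)T) = 2220 · e^(0.0997 × 18/12) = 2220 · e^0.149550
= 2220 × 1.161312 = $2,578 per tonne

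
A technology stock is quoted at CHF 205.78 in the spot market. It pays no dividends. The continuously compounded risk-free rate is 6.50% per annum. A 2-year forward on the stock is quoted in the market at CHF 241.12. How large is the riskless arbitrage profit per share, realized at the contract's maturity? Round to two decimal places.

Fair forward: F* = S·e^(carry·T), with carry = r = 0.0650
F* = 205.78 · e^(0.0650 × 2) = 205.78 · e^0.130000 = 205.78 × 1.138828 = CHF 234.3480
Market CHF 241.12 > fair CHF 234.3480: forward overpriced → cash-and-carry (buy spot, short the forward).
At maturity, profit = |F_mkt − F*| = |241.12 − 234.3480| = CHF 6.77 per share

CHF 6.77 per share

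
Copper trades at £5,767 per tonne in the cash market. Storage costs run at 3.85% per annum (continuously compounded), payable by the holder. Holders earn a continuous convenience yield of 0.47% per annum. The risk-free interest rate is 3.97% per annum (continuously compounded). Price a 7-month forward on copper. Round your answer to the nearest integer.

Net carry = r + u − y = 0.0397 + 0.0385 − 0.0047 = 0.0735
F = S·e^((r+u−y)T) = 5767 · e^(0.0735 × 7/12) = 5767 · e^0.042875
= 5767 × 1.043807 = £6,020 per tonne

£6,020 per tonne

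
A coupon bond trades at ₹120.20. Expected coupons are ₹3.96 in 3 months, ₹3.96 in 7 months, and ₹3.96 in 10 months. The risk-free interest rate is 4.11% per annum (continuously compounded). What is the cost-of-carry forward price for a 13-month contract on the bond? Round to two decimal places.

₹113.53

PV(coupons) I = 3.96·e^(−0.0411·3/12) + 3.96·e^(−0.0411·7/12) + 3.96·e^(−0.0411·10/12)
I = 3.9195 + 3.8662 + 3.8267 = 11.6124
F = (S − I)·e^(rT) = (120.20 − 11.6124) · e^(0.0411·13/12)
= 108.5876 · e^0.044525 = 108.5876 × 1.045531 = ₹113.53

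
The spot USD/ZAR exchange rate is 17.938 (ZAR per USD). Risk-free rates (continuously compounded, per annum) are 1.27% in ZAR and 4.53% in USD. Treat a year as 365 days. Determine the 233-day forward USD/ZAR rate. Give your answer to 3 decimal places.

17.569

F = S·e^((r_ZAR − r_USD)T) = 17.938 · e^((0.0127 − 0.0453) × 233/365)
= 17.938 · e^-0.020810 = 17.938 × 0.979405
F = 17.569 ZAR per USD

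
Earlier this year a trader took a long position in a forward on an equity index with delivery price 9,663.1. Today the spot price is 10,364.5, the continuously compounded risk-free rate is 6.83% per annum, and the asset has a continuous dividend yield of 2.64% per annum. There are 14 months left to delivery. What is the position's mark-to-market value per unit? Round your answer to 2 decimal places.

Current fair forward for the remaining 14 months: F = S·e^((r − q)·T), (r − q) = 0.0683 − 0.0264 = 0.0419
F = 10364.5 · e^(0.0419 × 14/12) = 10364.5 × 1.05009783 = 10883.7390
Value of long forward = (F − K)·e^(−rT) = (10883.7390 − 9663.1) · e^(−0.0683·14/12)
= 1220.6390 × 0.92340871 = 1127.15

1127.15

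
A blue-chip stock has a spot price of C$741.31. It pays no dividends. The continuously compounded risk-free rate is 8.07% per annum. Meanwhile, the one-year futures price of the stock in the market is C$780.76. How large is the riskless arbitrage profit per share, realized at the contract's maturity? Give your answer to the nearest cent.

Fair futures: F* = S·e^(carry·T), with carry = r = 0.0807
F* = 741.31 · e^(0.0807 × 12/12) = 741.31 · e^0.080700 = 741.31 × 1.084046 = C$803.6141
Market C$780.76 < fair C$803.6141: forward underpriced → reverse cash-and-carry (short spot, go long the forward).
At maturity, profit = |F_mkt − F*| = |780.76 − 803.6141| = C$22.85 per share

C$22.85 per share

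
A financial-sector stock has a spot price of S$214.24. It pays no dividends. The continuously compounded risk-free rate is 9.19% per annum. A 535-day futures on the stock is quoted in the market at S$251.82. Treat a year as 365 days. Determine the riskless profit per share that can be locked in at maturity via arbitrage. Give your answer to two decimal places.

S$6.69 per share

Fair futures: F* = S·e^(carry·T), with carry = r = 0.0919
F* = 214.24 · e^(0.0919 × 535/365) = 214.24 · e^0.134703 = 214.24 × 1.144197 = S$245.1328
Market S$251.82 > fair S$245.1328: forward overpriced → cash-and-carry (buy spot, short the forward).
At maturity, profit = |F_mkt − F*| = |251.82 − 245.1328| = S$6.69 per share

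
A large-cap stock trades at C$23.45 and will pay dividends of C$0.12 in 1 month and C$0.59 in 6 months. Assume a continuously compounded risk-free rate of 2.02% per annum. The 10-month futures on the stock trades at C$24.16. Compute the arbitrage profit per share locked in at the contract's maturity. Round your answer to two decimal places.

C$1.03 per share

PV(dividends) I = 0.12·e^(−0.0202·1/12) + 0.59·e^(−0.0202·6/12) = 0.7039
Fair futures F* = (S − I)·e^(rT) = (23.45 − 0.7039)·e^0.016833 = 22.7461 × 1.016975 = 23.1322
Market C$24.16 > fair 23.1322: forward overpriced → cash-and-carry (borrow at r, buy the stock and collect the dividends, short the forward).
Profit at T = |F_mkt − F*| = |24.16 − 23.1322| = C$1.03 per share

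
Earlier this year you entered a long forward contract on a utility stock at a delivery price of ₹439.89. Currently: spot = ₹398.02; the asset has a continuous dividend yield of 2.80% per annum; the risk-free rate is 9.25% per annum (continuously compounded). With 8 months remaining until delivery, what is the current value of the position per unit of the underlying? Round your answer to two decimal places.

-₹22.92

Current fair forward for the remaining 8 months: F = S·e^((r − q)·T), (r − q) = 0.0925 − 0.0280 = 0.0645
F = 398.02 · e^(0.0645 × 8/12) = 398.02 × 1.043938 = 415.5082
Value of long forward = (F − K)·e^(−rT) = (415.5082 − 439.89) · e^(−0.0925·8/12)
= -24.3818 × 0.940196 = -22.92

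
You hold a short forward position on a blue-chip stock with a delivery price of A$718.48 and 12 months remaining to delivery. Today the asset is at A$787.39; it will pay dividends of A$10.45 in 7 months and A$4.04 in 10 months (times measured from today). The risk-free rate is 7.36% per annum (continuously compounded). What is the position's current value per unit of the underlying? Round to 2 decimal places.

-A$106.08

PV(remaining dividends) I = 10.45·e^(−0.0736·7/12) + 4.04·e^(−0.0736·10/12) = 13.8105
Current forward F = (S − I)·e^(rT) = (787.39 − 13.8105)·e^(0.0736·12/12) = 773.5795 × 1.076376 = 832.6624
Value (long) = (F − K)·e^(−rT) = (832.6624 − 718.48) × 0.929043 = 106.0804
Short position value = −(long value) = -A$106.08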